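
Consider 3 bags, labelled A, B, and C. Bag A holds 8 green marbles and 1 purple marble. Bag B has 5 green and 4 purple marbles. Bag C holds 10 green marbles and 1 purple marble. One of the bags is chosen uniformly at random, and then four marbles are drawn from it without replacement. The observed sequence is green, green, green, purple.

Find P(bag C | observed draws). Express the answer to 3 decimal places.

0.323

The likelihood of the observed sequence under each hypothesis: P(data | bag A) = (8/9)(7/8)(6/7)(1/6) = 1/9; P(data | bag B) = (5/9)(4/8)(3/7)(4/6) = 5/63; P(data | bag C) = (10/11)(9/10)(8/9)(1/8) = 1/11.
Weighting by the prior gives 1/3 · 1/9 = 1/27, 1/3 · 5/63 = 5/189, 1/3 · 1/11 = 1/33; summing to 65/693.
So P(bag C | data) = (1/33) / (65/693) = 21/65.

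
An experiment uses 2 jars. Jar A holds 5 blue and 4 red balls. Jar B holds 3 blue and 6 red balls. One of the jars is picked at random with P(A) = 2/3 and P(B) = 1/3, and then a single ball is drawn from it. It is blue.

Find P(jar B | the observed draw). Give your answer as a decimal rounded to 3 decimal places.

For each hypothesis, P(data | H) works out to: P(data | jar A) = (5/9) = 5/9; P(data | jar B) = (3/9) = 1/3.
Multiplying each by its prior: 2/3 · 5/9 = 10/27, 1/3 · 1/3 = 1/9; summing to 13/27.
Therefore the posterior P(jar B | data) = (1/9) / (13/27) = 3/13.

0.231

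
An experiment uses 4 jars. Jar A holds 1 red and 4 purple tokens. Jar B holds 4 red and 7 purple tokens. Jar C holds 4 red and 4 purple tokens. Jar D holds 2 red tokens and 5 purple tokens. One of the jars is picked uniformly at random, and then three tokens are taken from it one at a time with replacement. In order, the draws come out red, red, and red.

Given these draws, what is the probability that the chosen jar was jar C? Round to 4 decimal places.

0.6115

Under each hypothesis, the probability of the observed sequence is: P(data | jar A) = (1/5)(1/5)(1/5) = 0.008; P(data | jar B) = (4/11)(4/11)(4/11) = 0.048084; P(data | jar C) = (4/8)(4/8)(4/8) = 0.125; P(data | jar D) = (2/7)(2/7)(2/7) = 0.023324.
Weighting by the prior gives 1/4 · 0.008 = 0.002, 1/4 · 0.048084 = 0.012021, 1/4 · 0.125 = 0.03125, 1/4 · 0.023324 = 0.0058309; summing to 0.051102.
By Bayes' rule, P(jar C | data) = (0.03125) / (0.051102) = 0.61152.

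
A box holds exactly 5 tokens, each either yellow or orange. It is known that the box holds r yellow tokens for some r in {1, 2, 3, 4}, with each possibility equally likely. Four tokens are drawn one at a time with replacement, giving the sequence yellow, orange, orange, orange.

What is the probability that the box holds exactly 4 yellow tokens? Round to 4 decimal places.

Under each hypothesis, the probability of the observed sequence is: P(data | r = 1) = (1/5)(4/5)(4/5)(4/5) = 0.1024; P(data | r = 2) = (2/5)(3/5)(3/5)(3/5) = 0.0864; P(data | r = 3) = (3/5)(2/5)(2/5)(2/5) = 0.0384; P(data | r = 4) = (4/5)(1/5)(1/5)(1/5) = 0.0064.
Weighting by the prior gives 1/4 · 0.1024 = 0.0256, 1/4 · 0.0864 = 0.0216, 1/4 · 0.0384 = 0.0096, 1/4 · 0.0064 = 0.0016; these sum to 0.0584.
So P(r = 4 | data) = (0.0016) / (0.0584) = 0.027397.

0.0274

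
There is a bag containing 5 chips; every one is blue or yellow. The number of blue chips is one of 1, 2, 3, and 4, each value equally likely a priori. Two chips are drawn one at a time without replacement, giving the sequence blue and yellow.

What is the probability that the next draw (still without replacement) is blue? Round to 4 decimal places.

0.5000

The likelihood of the observed sequence under each hypothesis: P(data | r = 1) = (1/5)(4/4) = 1/5; P(data | r = 2) = (2/5)(3/4) = 3/10; P(data | r = 3) = (3/5)(2/4) = 3/10; P(data | r = 4) = (4/5)(1/4) = 1/5.
Multiplying each by its prior: 1/4 · 1/5 = 1/20, 1/4 · 3/10 = 3/40, 1/4 · 3/10 = 3/40, 1/4 · 1/5 = 1/20; these sum to 1/4.
The posterior is then P(r = 1 | data) = 1/5, P(r = 2 | data) = 3/10, P(r = 3 | data) = 3/10, P(r = 4 | data) = 1/5.
So P(blue next | data) = Σ P(blue next | H) P(H | data) = (0)(1/5) + (1/3)(3/10) + (2/3)(3/10) + (1)(1/5) = 1/2.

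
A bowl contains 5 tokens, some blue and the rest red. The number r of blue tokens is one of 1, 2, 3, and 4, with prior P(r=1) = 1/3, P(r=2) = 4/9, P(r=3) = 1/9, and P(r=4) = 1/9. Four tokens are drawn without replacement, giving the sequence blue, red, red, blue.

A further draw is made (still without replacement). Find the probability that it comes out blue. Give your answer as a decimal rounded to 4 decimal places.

Compute the likelihood of the observed sequence for each case: P(data | r = 1) = (1/5)(4/4)(3/3)(0/2) = 0; P(data | r = 2) = (2/5)(3/4)(2/3)(1/2) = 1/10; P(data | r = 3) = (3/5)(2/4)(1/3)(2/2) = 1/10; P(data | r = 4) = (4/5)(1/4)(0/3) = 0.
Weighting by the prior gives 1/3 · 0 = 0, 4/9 · 1/10 = 2/45, 1/9 · 1/10 = 1/90, 1/9 · 0 = 0; these sum to 1/18.
Normalising, the posterior is P(r = 1 | data) = 0, P(r = 2 | data) = 4/5, P(r = 3 | data) = 1/5, P(r = 4 | data) = 0.
The predictive probability is P(blue next | data) = (0)(4/5) + (1)(1/5) = 1/5.

0.2000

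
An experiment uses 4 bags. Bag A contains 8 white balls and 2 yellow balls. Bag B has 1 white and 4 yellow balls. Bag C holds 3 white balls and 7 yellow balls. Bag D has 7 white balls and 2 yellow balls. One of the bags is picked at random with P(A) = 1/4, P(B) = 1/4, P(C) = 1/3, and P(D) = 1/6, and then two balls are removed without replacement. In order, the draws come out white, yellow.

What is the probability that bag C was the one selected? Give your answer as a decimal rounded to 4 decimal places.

Compute the likelihood of the observed sequence for each case: P(data | bag A) = (8/10)(2/9) = 0.17778; P(data | bag B) = (1/5)(4/4) = 0.2; P(data | bag C) = (3/10)(7/9) = 0.23333; P(data | bag D) = (7/9)(2/8) = 0.19444.
Multiplying each by its prior: 1/4 · 0.17778 = 0.044444, 1/4 · 0.2 = 0.05, 1/3 · 0.23333 = 0.077778, 1/6 · 0.19444 = 0.032407; these sum to 0.20463.
Therefore the posterior P(bag C | data) = (0.077778) / (0.20463) = 0.38009.

0.3801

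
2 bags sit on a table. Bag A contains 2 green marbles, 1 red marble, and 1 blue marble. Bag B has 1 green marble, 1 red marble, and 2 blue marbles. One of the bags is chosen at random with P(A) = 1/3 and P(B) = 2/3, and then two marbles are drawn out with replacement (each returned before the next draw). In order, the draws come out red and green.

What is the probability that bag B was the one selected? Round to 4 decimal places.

0.5000

For each hypothesis, P(data | H) works out to: P(data | bag A) = (1/4)(2/4) = 1/8; P(data | bag B) = (1/4)(1/4) = 1/16.
The prior-weighted likelihoods are 1/3 · 1/8 = 1/24, 2/3 · 1/16 = 1/24; with total 1/12.
Therefore the posterior P(bag B | data) = (1/24) / (1/12) = 1/2.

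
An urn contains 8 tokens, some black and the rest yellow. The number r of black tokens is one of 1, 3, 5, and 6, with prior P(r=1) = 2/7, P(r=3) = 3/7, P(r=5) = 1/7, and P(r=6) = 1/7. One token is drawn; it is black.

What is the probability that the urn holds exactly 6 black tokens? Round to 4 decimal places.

Under each hypothesis, the probability of this draw is: P(data | r = 1) = (1/8) = 1/8; P(data | r = 3) = (3/8) = 3/8; P(data | r = 5) = (5/8) = 5/8; P(data | r = 6) = (6/8) = 3/4.
Multiplying each by its prior: 2/7 · 1/8 = 1/28, 3/7 · 3/8 = 9/56, 1/7 · 5/8 = 5/56, 1/7 · 3/4 = 3/28; these sum to 11/28.
By Bayes' rule, P(r = 6 | data) = (3/28) / (11/28) = 3/11.

0.2727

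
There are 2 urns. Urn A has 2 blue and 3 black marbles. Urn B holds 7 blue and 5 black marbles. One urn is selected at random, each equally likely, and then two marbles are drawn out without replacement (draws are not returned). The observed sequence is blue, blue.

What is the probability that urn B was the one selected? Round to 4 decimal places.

0.7609

Compute the likelihood of the observed sequence for each case: P(data | urn A) = (2/5)(1/4) = 1/10; P(data | urn B) = (7/12)(6/11) = 7/22.
Weighting by the prior gives 1/2 · 1/10 = 1/20, 1/2 · 7/22 = 7/44; with total 23/110.
By Bayes' rule, P(urn B | data) = (7/44) / (23/110) = 35/46.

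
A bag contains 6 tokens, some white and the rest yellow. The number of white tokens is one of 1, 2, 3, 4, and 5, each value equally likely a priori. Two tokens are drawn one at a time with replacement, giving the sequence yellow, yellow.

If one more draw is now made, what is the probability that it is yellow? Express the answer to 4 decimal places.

0.6818

The likelihood of the observed sequence under each hypothesis: P(data | r = 1) = (5/6)(5/6) = 25/36; P(data | r = 2) = (4/6)(4/6) = 4/9; P(data | r = 3) = (3/6)(3/6) = 1/4; P(data | r = 4) = (2/6)(2/6) = 1/9; P(data | r = 5) = (1/6)(1/6) = 1/36.
Multiplying each by its prior: 1/5 · 25/36 = 5/36, 1/5 · 4/9 = 4/45, 1/5 · 1/4 = 1/20, 1/5 · 1/9 = 1/45, 1/5 · 1/36 = 1/180; these sum to 11/36.
Dividing through by the total gives posterior P(r = 1 | data) = 5/11, P(r = 2 | data) = 16/55, P(r = 3 | data) = 9/55, P(r = 4 | data) = 4/55, P(r = 5 | data) = 1/55.
So P(yellow next | data) = Σ P(yellow next | H) P(H | data) = (5/6)(5/11) + (2/3)(16/55) + (1/2)(9/55) + (1/3)(4/55) + (1/6)(1/55) = 15/22.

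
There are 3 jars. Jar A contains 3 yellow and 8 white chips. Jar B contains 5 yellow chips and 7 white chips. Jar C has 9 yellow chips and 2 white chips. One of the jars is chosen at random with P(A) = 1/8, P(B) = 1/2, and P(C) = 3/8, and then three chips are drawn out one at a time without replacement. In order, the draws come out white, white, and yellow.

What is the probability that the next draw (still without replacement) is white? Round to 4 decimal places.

Compute the likelihood of the observed sequence for each case: P(data | jar A) = (8/11)(7/10)(3/9) = 28/165; P(data | jar B) = (7/12)(6/11)(5/10) = 7/44; P(data | jar C) = (2/11)(1/10)(9/9) = 1/55.
The prior-weighted likelihoods are 1/8 · 28/165 = 7/330, 1/2 · 7/44 = 7/88, 3/8 · 1/55 = 3/440; these sum to 71/660.
The posterior is then P(jar A | data) = 14/71, P(jar B | data) = 105/142, P(jar C | data) = 9/142.
Averaging over the posterior, P(white next | data) = (3/4)(14/71) + (5/9)(105/142) + (0)(9/142) = 119/213.

0.5587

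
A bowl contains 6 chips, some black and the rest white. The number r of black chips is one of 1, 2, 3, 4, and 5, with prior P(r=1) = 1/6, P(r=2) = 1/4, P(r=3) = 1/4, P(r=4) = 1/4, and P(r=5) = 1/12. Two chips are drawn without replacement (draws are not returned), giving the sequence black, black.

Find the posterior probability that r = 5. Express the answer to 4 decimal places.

Under each hypothesis, the probability of the observed sequence is: P(data | r = 1) = (1/6)(0/5) = 0; P(data | r = 2) = (2/6)(1/5) = 1/15; P(data | r = 3) = (3/6)(2/5) = 1/5; P(data | r = 4) = (4/6)(3/5) = 2/5; P(data | r = 5) = (5/6)(4/5) = 2/3.
Weighting by the prior gives 1/6 · 0 = 0, 1/4 · 1/15 = 1/60, 1/4 · 1/5 = 1/20, 1/4 · 2/5 = 1/10, 1/12 · 2/3 = 1/18; with total 2/9.
Hence P(r = 5 | data) = (1/18) / (2/9) = 1/4.

0.2500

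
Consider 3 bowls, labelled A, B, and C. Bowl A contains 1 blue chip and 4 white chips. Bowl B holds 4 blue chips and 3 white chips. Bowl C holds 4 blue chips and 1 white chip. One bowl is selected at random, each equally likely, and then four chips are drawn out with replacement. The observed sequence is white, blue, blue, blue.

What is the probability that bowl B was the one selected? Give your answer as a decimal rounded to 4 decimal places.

0.4236

The likelihood of the observed sequence under each hypothesis: P(data | bowl A) = (4/5)(1/5)(1/5)(1/5) = 0.0064; P(data | bowl B) = (3/7)(4/7)(4/7)(4/7) = 0.079967; P(data | bowl C) = (1/5)(4/5)(4/5)(4/5) = 0.1024.
Multiplying each by its prior: 1/3 · 0.0064 = 0.0021333, 1/3 · 0.079967 = 0.026656, 1/3 · 0.1024 = 0.034133; summing to 0.062922.
So P(bowl B | data) = (0.026656) / (0.062922) = 0.42363.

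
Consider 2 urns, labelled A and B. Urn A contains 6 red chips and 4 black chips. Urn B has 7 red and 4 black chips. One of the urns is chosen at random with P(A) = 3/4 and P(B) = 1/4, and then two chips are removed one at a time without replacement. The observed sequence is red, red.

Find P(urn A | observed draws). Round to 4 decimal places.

0.7237

The likelihood of the observed sequence under each hypothesis: P(data | urn A) = (6/10)(5/9) = 1/3; P(data | urn B) = (7/11)(6/10) = 21/55.
The prior-weighted likelihoods are 3/4 · 1/3 = 1/4, 1/4 · 21/55 = 21/220; these sum to 19/55.
Hence P(urn A | data) = (1/4) / (19/55) = 55/76.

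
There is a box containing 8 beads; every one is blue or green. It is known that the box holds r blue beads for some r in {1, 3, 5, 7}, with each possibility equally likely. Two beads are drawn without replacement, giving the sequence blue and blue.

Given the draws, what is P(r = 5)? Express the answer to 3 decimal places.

The likelihood of the observed sequence under each hypothesis: P(data | r = 1) = (1/8)(0/7) = 0; P(data | r = 3) = (3/8)(2/7) = 3/28; P(data | r = 5) = (5/8)(4/7) = 5/14; P(data | r = 7) = (7/8)(6/7) = 3/4.
Multiplying each by its prior: 1/4 · 0 = 0, 1/4 · 3/28 = 3/112, 1/4 · 5/14 = 5/56, 1/4 · 3/4 = 3/16; these sum to 17/56.
By Bayes' rule, P(r = 5 | data) = (5/56) / (17/56) = 5/17.

0.294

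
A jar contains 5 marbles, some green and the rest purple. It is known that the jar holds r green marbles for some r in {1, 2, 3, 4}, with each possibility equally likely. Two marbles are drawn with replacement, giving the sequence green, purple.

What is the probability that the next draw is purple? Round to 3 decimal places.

0.500

Under each hypothesis, the probability of the observed sequence is: P(data | r = 1) = (1/5)(4/5) = 4/25; P(data | r = 2) = (2/5)(3/5) = 6/25; P(data | r = 3) = (3/5)(2/5) = 6/25; P(data | r = 4) = (4/5)(1/5) = 4/25.
The prior-weighted likelihoods are 1/4 · 4/25 = 1/25, 1/4 · 6/25 = 3/50, 1/4 · 6/25 = 3/50, 1/4 · 4/25 = 1/25; summing to 1/5.
The posterior is then P(r = 1 | data) = 1/5, P(r = 2 | data) = 3/10, P(r = 3 | data) = 3/10, P(r = 4 | data) = 1/5.
Averaging over the posterior, P(purple next | data) = (4/5)(1/5) + (3/5)(3/10) + (2/5)(3/10) + (1/5)(1/5) = 1/2.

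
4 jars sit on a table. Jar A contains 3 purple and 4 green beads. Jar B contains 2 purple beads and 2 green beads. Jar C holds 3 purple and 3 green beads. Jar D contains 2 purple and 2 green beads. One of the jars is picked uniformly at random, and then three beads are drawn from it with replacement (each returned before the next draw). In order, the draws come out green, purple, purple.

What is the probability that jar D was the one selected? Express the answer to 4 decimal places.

0.2604

Under each hypothesis, the probability of the observed sequence is: P(data | jar A) = (4/7)(3/7)(3/7) = 0.10496; P(data | jar B) = (2/4)(2/4)(2/4) = 0.125; P(data | jar C) = (3/6)(3/6)(3/6) = 0.125; P(data | jar D) = (2/4)(2/4)(2/4) = 0.125.
Weighting by the prior gives 1/4 · 0.10496 = 0.026239, 1/4 · 0.125 = 0.03125, 1/4 · 0.125 = 0.03125, 1/4 · 0.125 = 0.03125; summing to 0.11999.
Therefore the posterior P(jar D | data) = (0.03125) / (0.11999) = 0.26044.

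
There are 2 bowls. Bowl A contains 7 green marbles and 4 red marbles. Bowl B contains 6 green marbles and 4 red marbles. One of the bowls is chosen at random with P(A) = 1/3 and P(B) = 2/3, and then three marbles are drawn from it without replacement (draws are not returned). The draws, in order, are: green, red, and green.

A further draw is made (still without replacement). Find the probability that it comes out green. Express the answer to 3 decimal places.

0.590

The likelihood of the observed sequence under each hypothesis: P(data | bowl A) = (7/11)(4/10)(6/9) = 28/165; P(data | bowl B) = (6/10)(4/9)(5/8) = 1/6.
Multiplying each by its prior: 1/3 · 28/165 = 28/495, 2/3 · 1/6 = 1/9; with total 83/495.
Dividing through by the total gives posterior P(bowl A | data) = 0.33735, P(bowl B | data) = 0.66265.
Averaging over the posterior, P(green next | data) = (5/8)(0.33735) + (4/7)(0.66265) = 0.5895.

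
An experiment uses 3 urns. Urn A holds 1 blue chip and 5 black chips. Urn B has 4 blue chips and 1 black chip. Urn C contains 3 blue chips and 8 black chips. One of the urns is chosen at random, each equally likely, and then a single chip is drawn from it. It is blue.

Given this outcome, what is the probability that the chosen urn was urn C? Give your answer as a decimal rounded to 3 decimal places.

Under each hypothesis, the probability of this draw is: P(data | urn A) = (1/6) = 1/6; P(data | urn B) = (4/5) = 4/5; P(data | urn C) = (3/11) = 3/11.
The prior-weighted likelihoods are 1/3 · 1/6 = 1/18, 1/3 · 4/5 = 4/15, 1/3 · 3/11 = 1/11; these sum to 409/990.
By Bayes' rule, P(urn C | data) = (1/11) / (409/990) = 90/409.

0.220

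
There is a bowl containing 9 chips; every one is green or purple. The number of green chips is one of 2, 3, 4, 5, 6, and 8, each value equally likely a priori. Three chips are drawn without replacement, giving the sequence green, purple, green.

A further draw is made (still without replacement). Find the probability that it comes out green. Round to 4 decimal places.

The likelihood of the observed sequence under each hypothesis: P(data | r = 2) = (2/9)(7/8)(1/7) = 1/36; P(data | r = 3) = (3/9)(6/8)(2/7) = 1/14; P(data | r = 4) = (4/9)(5/8)(3/7) = 5/42; P(data | r = 5) = (5/9)(4/8)(4/7) = 10/63; P(data | r = 6) = (6/9)(3/8)(5/7) = 5/28; P(data | r = 8) = (8/9)(1/8)(7/7) = 1/9.
Multiplying each by its prior: 1/6 · 1/36 = 1/216, 1/6 · 1/14 = 1/84, 1/6 · 5/42 = 5/252, 1/6 · 10/63 = 5/189, 1/6 · 5/28 = 5/168, 1/6 · 1/9 = 1/54; summing to 1/9.
The posterior is then P(r = 2 | data) = 1/24, P(r = 3 | data) = 3/28, P(r = 4 | data) = 5/28, P(r = 5 | data) = 5/21, P(r = 6 | data) = 15/56, P(r = 8 | data) = 1/6.
So P(green next | data) = Σ P(green next | H) P(H | data) = (0)(1/24) + (1/6)(3/28) + (1/3)(5/28) + (1/2)(5/21) + (2/3)(15/56) + (1)(1/6) = 13/24.

0.5417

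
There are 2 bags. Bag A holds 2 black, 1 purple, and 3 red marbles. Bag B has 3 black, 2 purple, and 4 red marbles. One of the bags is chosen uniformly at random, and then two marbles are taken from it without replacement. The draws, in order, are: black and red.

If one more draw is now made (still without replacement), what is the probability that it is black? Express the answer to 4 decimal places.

0.2662

For each hypothesis, P(data | H) works out to: P(data | bag A) = (2/6)(3/5) = 1/5; P(data | bag B) = (3/9)(4/8) = 1/6.
The prior-weighted likelihoods are 1/2 · 1/5 = 1/10, 1/2 · 1/6 = 1/12; summing to 11/60.
Dividing through by the total gives posterior P(bag A | data) = 6/11, P(bag B | data) = 5/11.
Averaging over the posterior, P(black next | data) = (1/4)(6/11) + (2/7)(5/11) = 41/154.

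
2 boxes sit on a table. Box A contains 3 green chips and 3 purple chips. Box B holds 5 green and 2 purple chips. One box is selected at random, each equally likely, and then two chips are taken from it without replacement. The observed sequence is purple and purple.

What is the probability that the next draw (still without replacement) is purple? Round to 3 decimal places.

Compute the likelihood of the observed sequence for each case: P(data | box A) = (3/6)(2/5) = 1/5; P(data | box B) = (2/7)(1/6) = 1/21.
Weighting by the prior gives 1/2 · 1/5 = 1/10, 1/2 · 1/21 = 1/42; with total 13/105.
The posterior is then P(box A | data) = 21/26, P(box B | data) = 5/26.
The predictive probability is P(purple next | data) = (1/4)(21/26) + (0)(5/26) = 21/104.

0.202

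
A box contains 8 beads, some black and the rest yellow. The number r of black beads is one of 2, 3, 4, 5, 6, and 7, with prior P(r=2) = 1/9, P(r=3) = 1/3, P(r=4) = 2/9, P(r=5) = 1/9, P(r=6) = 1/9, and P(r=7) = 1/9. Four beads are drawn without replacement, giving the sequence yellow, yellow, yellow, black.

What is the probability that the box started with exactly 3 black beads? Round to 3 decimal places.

0.539

Under each hypothesis, the probability of the observed sequence is: P(data | r = 2) = (6/8)(5/7)(4/6)(2/5) = 0.14286; P(data | r = 3) = (5/8)(4/7)(3/6)(3/5) = 0.10714; P(data | r = 4) = (4/8)(3/7)(2/6)(4/5) = 0.057143; P(data | r = 5) = (3/8)(2/7)(1/6)(5/5) = 0.017857; P(data | r = 6) = (2/8)(1/7)(0/6) = 0; P(data | r = 7) = (1/8)(0/7) = 0.
Weighting by the prior gives 1/9 · 0.14286 = 0.015873, 1/3 · 0.10714 = 0.035714, 2/9 · 0.057143 = 0.012698, 1/9 · 0.017857 = 0.0019841, 1/9 · 0 = 0, 1/9 · 0 = 0; these sum to 0.06627.
So P(r = 3 | data) = (0.035714) / (0.06627) = 0.53892.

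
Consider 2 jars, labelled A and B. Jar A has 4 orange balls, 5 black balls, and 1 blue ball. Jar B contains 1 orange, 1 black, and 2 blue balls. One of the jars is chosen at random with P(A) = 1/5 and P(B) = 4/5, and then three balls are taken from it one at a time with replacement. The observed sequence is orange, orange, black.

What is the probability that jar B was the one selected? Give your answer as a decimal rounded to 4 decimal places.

Under each hypothesis, the probability of the observed sequence is: P(data | jar A) = (4/10)(4/10)(5/10) = 0.08; P(data | jar B) = (1/4)(1/4)(1/4) = 0.015625.
Weighting by the prior gives 1/5 · 0.08 = 0.016, 4/5 · 0.015625 = 0.0125; with total 0.0285.
Therefore the posterior P(jar B | data) = (0.0125) / (0.0285) = 0.4386.

0.4386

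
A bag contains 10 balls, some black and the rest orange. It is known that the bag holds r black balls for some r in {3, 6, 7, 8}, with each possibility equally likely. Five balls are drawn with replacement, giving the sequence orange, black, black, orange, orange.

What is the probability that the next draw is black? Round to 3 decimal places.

Under each hypothesis, the probability of the observed sequence is: P(data | r = 3) = (7/10)(3/10)(3/10)(7/10)(7/10) = 0.03087; P(data | r = 6) = (4/10)(6/10)(6/10)(4/10)(4/10) = 0.02304; P(data | r = 7) = (3/10)(7/10)(7/10)(3/10)(3/10) = 0.01323; P(data | r = 8) = (2/10)(8/10)(8/10)(2/10)(2/10) = 0.00512.
Weighting by the prior gives 1/4 · 0.03087 = 0.0077175, 1/4 · 0.02304 = 0.00576, 1/4 · 0.01323 = 0.0033075, 1/4 · 0.00512 = 0.00128; these sum to 0.018065.
The posterior is then P(r = 3 | data) = 0.42721, P(r = 6 | data) = 0.31885, P(r = 7 | data) = 0.18309, P(r = 8 | data) = 0.070855.
Averaging over the posterior, P(black next | data) = (3/10)(0.42721) + (3/5)(0.31885) + (7/10)(0.18309) + (4/5)(0.070855) = 0.50432.

0.504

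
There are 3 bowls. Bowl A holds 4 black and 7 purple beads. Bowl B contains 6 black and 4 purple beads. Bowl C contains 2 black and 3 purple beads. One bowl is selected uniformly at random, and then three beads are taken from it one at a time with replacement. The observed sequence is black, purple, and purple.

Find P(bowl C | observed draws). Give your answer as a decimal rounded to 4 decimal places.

Compute the likelihood of the observed sequence for each case: P(data | bowl A) = (4/11)(7/11)(7/11) = 0.14726; P(data | bowl B) = (6/10)(4/10)(4/10) = 0.096; P(data | bowl C) = (2/5)(3/5)(3/5) = 0.144.
The prior-weighted likelihoods are 1/3 · 0.14726 = 0.049086, 1/3 · 0.096 = 0.032, 1/3 · 0.144 = 0.048; these sum to 0.12909.
So P(bowl C | data) = (0.048) / (0.12909) = 0.37185.

0.3718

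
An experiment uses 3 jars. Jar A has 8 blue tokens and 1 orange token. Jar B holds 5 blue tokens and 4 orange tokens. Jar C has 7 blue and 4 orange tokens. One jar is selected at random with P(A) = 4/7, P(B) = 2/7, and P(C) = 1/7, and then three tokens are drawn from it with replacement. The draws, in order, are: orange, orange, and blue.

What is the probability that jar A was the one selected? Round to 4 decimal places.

0.1263

The likelihood of the observed sequence under each hypothesis: P(data | jar A) = (1/9)(1/9)(8/9) = 0.010974; P(data | jar B) = (4/9)(4/9)(5/9) = 0.10974; P(data | jar C) = (4/11)(4/11)(7/11) = 0.084147.
The prior-weighted likelihoods are 4/7 · 0.010974 = 0.0062708, 2/7 · 0.10974 = 0.031354, 1/7 · 0.084147 = 0.012021; summing to 0.049646.
Therefore the posterior P(jar A | data) = (0.0062708) / (0.049646) = 0.12631.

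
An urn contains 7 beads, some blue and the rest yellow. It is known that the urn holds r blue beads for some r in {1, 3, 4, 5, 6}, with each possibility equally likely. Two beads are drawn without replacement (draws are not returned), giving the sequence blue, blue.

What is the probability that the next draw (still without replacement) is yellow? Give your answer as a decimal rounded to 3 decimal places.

The likelihood of the observed sequence under each hypothesis: P(data | r = 1) = (1/7)(0/6) = 0; P(data | r = 3) = (3/7)(2/6) = 1/7; P(data | r = 4) = (4/7)(3/6) = 2/7; P(data | r = 5) = (5/7)(4/6) = 10/21; P(data | r = 6) = (6/7)(5/6) = 5/7.
The prior-weighted likelihoods are 1/5 · 0 = 0, 1/5 · 1/7 = 1/35, 1/5 · 2/7 = 2/35, 1/5 · 10/21 = 2/21, 1/5 · 5/7 = 1/7; these sum to 34/105.
The posterior is then P(r = 1 | data) = 0, P(r = 3 | data) = 3/34, P(r = 4 | data) = 3/17, P(r = 5 | data) = 5/17, P(r = 6 | data) = 15/34.
Averaging over the posterior, P(yellow next | data) = (4/5)(3/34) + (3/5)(3/17) + (2/5)(5/17) + (1/5)(15/34) = 13/34.

0.382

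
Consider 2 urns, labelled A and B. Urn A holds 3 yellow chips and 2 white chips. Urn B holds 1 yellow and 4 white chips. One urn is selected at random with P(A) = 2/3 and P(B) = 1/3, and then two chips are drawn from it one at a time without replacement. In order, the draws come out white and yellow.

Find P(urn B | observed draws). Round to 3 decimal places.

0.250

Under each hypothesis, the probability of the observed sequence is: P(data | urn A) = (2/5)(3/4) = 3/10; P(data | urn B) = (4/5)(1/4) = 1/5.
The prior-weighted likelihoods are 2/3 · 3/10 = 1/5, 1/3 · 1/5 = 1/15; with total 4/15.
Hence P(urn B | data) = (1/15) / (4/15) = 1/4.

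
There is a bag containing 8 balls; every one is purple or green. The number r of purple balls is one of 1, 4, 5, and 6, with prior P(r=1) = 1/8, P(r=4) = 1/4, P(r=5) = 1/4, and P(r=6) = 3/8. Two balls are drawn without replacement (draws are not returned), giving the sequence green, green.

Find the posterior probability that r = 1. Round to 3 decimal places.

0.500

For each hypothesis, P(data | H) works out to: P(data | r = 1) = (7/8)(6/7) = 3/4; P(data | r = 4) = (4/8)(3/7) = 3/14; P(data | r = 5) = (3/8)(2/7) = 3/28; P(data | r = 6) = (2/8)(1/7) = 1/28.
The prior-weighted likelihoods are 1/8 · 3/4 = 3/32, 1/4 · 3/14 = 3/56, 1/4 · 3/28 = 3/112, 3/8 · 1/28 = 3/224; these sum to 3/16.
Hence P(r = 1 | data) = (3/32) / (3/16) = 1/2.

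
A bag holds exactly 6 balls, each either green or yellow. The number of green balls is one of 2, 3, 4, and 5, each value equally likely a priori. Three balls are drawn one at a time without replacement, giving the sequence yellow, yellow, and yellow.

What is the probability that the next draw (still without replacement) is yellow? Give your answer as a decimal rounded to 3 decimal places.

Under each hypothesis, the probability of the observed sequence is: P(data | r = 2) = (4/6)(3/5)(2/4) = 1/5; P(data | r = 3) = (3/6)(2/5)(1/4) = 1/20; P(data | r = 4) = (2/6)(1/5)(0/4) = 0; P(data | r = 5) = (1/6)(0/5) = 0.
Multiplying each by its prior: 1/4 · 1/5 = 1/20, 1/4 · 1/20 = 1/80, 1/4 · 0 = 0, 1/4 · 0 = 0; these sum to 1/16.
The posterior is then P(r = 2 | data) = 4/5, P(r = 3 | data) = 1/5, P(r = 4 | data) = 0, P(r = 5 | data) = 0.
So P(yellow next | data) = Σ P(yellow next | H) P(H | data) = (1/3)(4/5) + (0)(1/5) = 4/15.

0.267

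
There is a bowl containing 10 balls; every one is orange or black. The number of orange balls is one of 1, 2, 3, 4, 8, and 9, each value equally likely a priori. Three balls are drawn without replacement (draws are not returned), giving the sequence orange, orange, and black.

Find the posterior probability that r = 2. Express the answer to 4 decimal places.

0.0510

The likelihood of the observed sequence under each hypothesis: P(data | r = 1) = (1/10)(0/9) = 0; P(data | r = 2) = (2/10)(1/9)(8/8) = 0.022222; P(data | r = 3) = (3/10)(2/9)(7/8) = 0.058333; P(data | r = 4) = (4/10)(3/9)(6/8) = 0.1; P(data | r = 8) = (8/10)(7/9)(2/8) = 0.15556; P(data | r = 9) = (9/10)(8/9)(1/8) = 0.1.
The prior-weighted likelihoods are 1/6 · 0 = 0, 1/6 · 0.022222 = 0.0037037, 1/6 · 0.058333 = 0.0097222, 1/6 · 0.1 = 0.016667, 1/6 · 0.15556 = 0.025926, 1/6 · 0.1 = 0.016667; with total 0.072685.
So P(r = 2 | data) = (0.0037037) / (0.072685) = 0.050955.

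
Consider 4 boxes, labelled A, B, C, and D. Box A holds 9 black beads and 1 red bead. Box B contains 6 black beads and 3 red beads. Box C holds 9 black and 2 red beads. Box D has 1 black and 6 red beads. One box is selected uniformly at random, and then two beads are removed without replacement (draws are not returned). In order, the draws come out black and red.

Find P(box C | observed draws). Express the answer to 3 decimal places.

0.249

Under each hypothesis, the probability of the observed sequence is: P(data | box A) = (9/10)(1/9) = 0.1; P(data | box B) = (6/9)(3/8) = 0.25; P(data | box C) = (9/11)(2/10) = 0.16364; P(data | box D) = (1/7)(6/6) = 0.14286.
Multiplying each by its prior: 1/4 · 0.1 = 0.025, 1/4 · 0.25 = 0.0625, 1/4 · 0.16364 = 0.040909, 1/4 · 0.14286 = 0.035714; summing to 0.16412.
So P(box C | data) = (0.040909) / (0.16412) = 0.24926.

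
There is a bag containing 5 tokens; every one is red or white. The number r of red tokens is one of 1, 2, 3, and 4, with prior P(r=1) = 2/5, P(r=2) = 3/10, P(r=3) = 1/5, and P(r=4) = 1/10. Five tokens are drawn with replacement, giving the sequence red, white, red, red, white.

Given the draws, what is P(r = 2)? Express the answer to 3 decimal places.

Under each hypothesis, the probability of the observed sequence is: P(data | r = 1) = (1/5)(4/5)(1/5)(1/5)(4/5) = 0.00512; P(data | r = 2) = (2/5)(3/5)(2/5)(2/5)(3/5) = 0.02304; P(data | r = 3) = (3/5)(2/5)(3/5)(3/5)(2/5) = 0.03456; P(data | r = 4) = (4/5)(1/5)(4/5)(4/5)(1/5) = 0.02048.
The prior-weighted likelihoods are 2/5 · 0.00512 = 0.002048, 3/10 · 0.02304 = 0.006912, 1/5 · 0.03456 = 0.006912, 1/10 · 0.02048 = 0.002048; these sum to 0.01792.
Hence P(r = 2 | data) = (0.006912) / (0.01792) = 0.38571.

0.386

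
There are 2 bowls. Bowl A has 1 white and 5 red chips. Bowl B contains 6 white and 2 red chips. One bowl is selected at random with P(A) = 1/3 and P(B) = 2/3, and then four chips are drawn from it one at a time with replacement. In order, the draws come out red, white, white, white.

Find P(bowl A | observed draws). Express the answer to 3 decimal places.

0.018

Compute the likelihood of the observed sequence for each case: P(data | bowl A) = (5/6)(1/6)(1/6)(1/6) = 0.003858; P(data | bowl B) = (2/8)(6/8)(6/8)(6/8) = 0.10547.
Weighting by the prior gives 1/3 · 0.003858 = 0.001286, 2/3 · 0.10547 = 0.070312; with total 0.071599.
By Bayes' rule, P(bowl A | data) = (0.001286) / (0.071599) = 0.017961.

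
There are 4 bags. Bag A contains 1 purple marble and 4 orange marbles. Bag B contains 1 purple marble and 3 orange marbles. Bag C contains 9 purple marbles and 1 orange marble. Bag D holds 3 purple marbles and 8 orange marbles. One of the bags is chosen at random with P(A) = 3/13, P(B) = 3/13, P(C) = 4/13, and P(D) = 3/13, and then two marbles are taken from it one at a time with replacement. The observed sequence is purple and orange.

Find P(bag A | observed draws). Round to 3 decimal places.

0.240

For each hypothesis, P(data | H) works out to: P(data | bag A) = (1/5)(4/5) = 0.16; P(data | bag B) = (1/4)(3/4) = 0.1875; P(data | bag C) = (9/10)(1/10) = 0.09; P(data | bag D) = (3/11)(8/11) = 0.19835.
The prior-weighted likelihoods are 3/13 · 0.16 = 0.036923, 3/13 · 0.1875 = 0.043269, 4/13 · 0.09 = 0.027692, 3/13 · 0.19835 = 0.045772; with total 0.15366.
Therefore the posterior P(bag A | data) = (0.036923) / (0.15366) = 0.2403.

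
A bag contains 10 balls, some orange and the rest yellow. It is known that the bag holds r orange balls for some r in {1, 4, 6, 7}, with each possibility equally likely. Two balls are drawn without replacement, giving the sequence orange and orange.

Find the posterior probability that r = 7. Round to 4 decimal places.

Compute the likelihood of the observed sequence for each case: P(data | r = 1) = (1/10)(0/9) = 0; P(data | r = 4) = (4/10)(3/9) = 2/15; P(data | r = 6) = (6/10)(5/9) = 1/3; P(data | r = 7) = (7/10)(6/9) = 7/15.
The prior-weighted likelihoods are 1/4 · 0 = 0, 1/4 · 2/15 = 1/30, 1/4 · 1/3 = 1/12, 1/4 · 7/15 = 7/60; with total 7/30.
By Bayes' rule, P(r = 7 | data) = (7/60) / (7/30) = 1/2.

0.5000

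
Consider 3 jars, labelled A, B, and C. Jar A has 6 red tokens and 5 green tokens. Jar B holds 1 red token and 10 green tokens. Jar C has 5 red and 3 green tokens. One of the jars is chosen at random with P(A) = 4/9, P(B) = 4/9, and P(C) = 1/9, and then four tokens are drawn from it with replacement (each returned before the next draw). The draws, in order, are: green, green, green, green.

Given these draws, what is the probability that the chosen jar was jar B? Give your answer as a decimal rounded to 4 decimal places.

Under each hypothesis, the probability of the observed sequence is: P(data | jar A) = (5/11)(5/11)(5/11)(5/11) = 0.042688; P(data | jar B) = (10/11)(10/11)(10/11)(10/11) = 0.68301; P(data | jar C) = (3/8)(3/8)(3/8)(3/8) = 0.019775.
The prior-weighted likelihoods are 4/9 · 0.042688 = 0.018973, 4/9 · 0.68301 = 0.30356, 1/9 · 0.019775 = 0.0021973; summing to 0.32473.
Hence P(jar B | data) = (0.30356) / (0.32473) = 0.93481.

0.9348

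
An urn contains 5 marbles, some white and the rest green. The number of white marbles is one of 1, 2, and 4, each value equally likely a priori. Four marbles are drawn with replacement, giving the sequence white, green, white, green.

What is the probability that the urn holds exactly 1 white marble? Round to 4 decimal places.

0.2353

Under each hypothesis, the probability of the observed sequence is: P(data | r = 1) = (1/5)(4/5)(1/5)(4/5) = 0.0256; P(data | r = 2) = (2/5)(3/5)(2/5)(3/5) = 0.0576; P(data | r = 4) = (4/5)(1/5)(4/5)(1/5) = 0.0256.
The prior-weighted likelihoods are 1/3 · 0.0256 = 0.0085333, 1/3 · 0.0576 = 0.0192, 1/3 · 0.0256 = 0.0085333; with total 0.036267.
By Bayes' rule, P(r = 1 | data) = (0.0085333) / (0.036267) = 0.23529.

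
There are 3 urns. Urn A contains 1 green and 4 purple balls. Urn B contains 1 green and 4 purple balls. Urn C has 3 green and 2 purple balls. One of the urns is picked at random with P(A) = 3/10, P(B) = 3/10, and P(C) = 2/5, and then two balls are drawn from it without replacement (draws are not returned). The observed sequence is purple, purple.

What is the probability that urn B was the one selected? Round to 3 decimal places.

For each hypothesis, P(data | H) works out to: P(data | urn A) = (4/5)(3/4) = 3/5; P(data | urn B) = (4/5)(3/4) = 3/5; P(data | urn C) = (2/5)(1/4) = 1/10.
Weighting by the prior gives 3/10 · 3/5 = 9/50, 3/10 · 3/5 = 9/50, 2/5 · 1/10 = 1/25; these sum to 2/5.
By Bayes' rule, P(urn B | data) = (9/50) / (2/5) = 9/20.

0.450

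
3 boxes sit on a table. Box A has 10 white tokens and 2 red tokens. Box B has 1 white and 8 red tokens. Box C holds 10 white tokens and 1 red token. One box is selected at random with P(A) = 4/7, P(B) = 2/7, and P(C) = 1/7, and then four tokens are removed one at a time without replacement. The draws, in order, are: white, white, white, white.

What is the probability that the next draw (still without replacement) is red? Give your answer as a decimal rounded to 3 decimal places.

0.221

The likelihood of the observed sequence under each hypothesis: P(data | box A) = (10/12)(9/11)(8/10)(7/9) = 14/33; P(data | box B) = (1/9)(0/8) = 0; P(data | box C) = (10/11)(9/10)(8/9)(7/8) = 7/11.
Multiplying each by its prior: 4/7 · 14/33 = 8/33, 2/7 · 0 = 0, 1/7 · 7/11 = 1/11; with total 1/3.
Dividing through by the total gives posterior P(box A | data) = 8/11, P(box B | data) = 0, P(box C | data) = 3/11.
The predictive probability is P(red next | data) = (1/4)(8/11) + (1/7)(3/11) = 17/77.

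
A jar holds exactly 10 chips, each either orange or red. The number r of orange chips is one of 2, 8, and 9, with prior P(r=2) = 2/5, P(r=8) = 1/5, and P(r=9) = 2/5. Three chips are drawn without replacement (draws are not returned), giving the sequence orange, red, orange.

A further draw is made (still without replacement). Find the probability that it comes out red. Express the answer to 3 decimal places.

0.167

Under each hypothesis, the probability of the observed sequence is: P(data | r = 2) = (2/10)(8/9)(1/8) = 1/45; P(data | r = 8) = (8/10)(2/9)(7/8) = 7/45; P(data | r = 9) = (9/10)(1/9)(8/8) = 1/10.
Multiplying each by its prior: 2/5 · 1/45 = 2/225, 1/5 · 7/45 = 7/225, 2/5 · 1/10 = 1/25; with total 2/25.
Dividing through by the total gives posterior P(r = 2 | data) = 1/9, P(r = 8 | data) = 7/18, P(r = 9 | data) = 1/2.
The predictive probability is P(red next | data) = (1)(1/9) + (1/7)(7/18) + (0)(1/2) = 1/6.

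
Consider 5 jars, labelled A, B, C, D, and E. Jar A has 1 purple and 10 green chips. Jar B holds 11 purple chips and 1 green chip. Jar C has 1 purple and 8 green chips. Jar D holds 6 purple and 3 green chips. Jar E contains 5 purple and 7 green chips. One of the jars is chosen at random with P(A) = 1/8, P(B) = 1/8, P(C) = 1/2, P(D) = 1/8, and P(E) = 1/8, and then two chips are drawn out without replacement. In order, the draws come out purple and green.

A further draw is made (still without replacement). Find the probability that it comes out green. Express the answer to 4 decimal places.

0.6755

Under each hypothesis, the probability of the observed sequence is: P(data | jar A) = (1/11)(10/10) = 0.090909; P(data | jar B) = (11/12)(1/11) = 0.083333; P(data | jar C) = (1/9)(8/8) = 0.11111; P(data | jar D) = (6/9)(3/8) = 0.25; P(data | jar E) = (5/12)(7/11) = 0.26515.
Multiplying each by its prior: 1/8 · 0.090909 = 0.011364, 1/8 · 0.083333 = 0.010417, 1/2 · 0.11111 = 0.055556, 1/8 · 0.25 = 0.03125, 1/8 · 0.26515 = 0.033144; summing to 0.14173.
The posterior is then P(jar A | data) = 0.080178, P(jar B | data) = 0.073497, P(jar C | data) = 0.39198, P(jar D | data) = 0.22049, P(jar E | data) = 0.23385.
The predictive probability is P(green next | data) = (1)(0.080178) + (0)(0.073497) + (1)(0.39198) + (2/7)(0.22049) + (3/5)(0.23385) = 0.67547.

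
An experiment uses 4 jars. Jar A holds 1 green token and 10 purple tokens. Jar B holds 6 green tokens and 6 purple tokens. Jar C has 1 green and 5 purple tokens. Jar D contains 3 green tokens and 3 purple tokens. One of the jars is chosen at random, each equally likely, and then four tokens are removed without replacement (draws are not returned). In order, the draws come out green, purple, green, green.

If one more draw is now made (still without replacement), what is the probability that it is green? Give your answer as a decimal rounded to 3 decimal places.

For each hypothesis, P(data | H) works out to: P(data | jar A) = (1/11)(10/10)(0/9) = 0; P(data | jar B) = (6/12)(6/11)(5/10)(4/9) = 0.060606; P(data | jar C) = (1/6)(5/5)(0/4) = 0; P(data | jar D) = (3/6)(3/5)(2/4)(1/3) = 0.05.
The prior-weighted likelihoods are 1/4 · 0 = 0, 1/4 · 0.060606 = 0.015152, 1/4 · 0 = 0, 1/4 · 0.05 = 0.0125; summing to 0.027652.
Normalising, the posterior is P(jar A | data) = 0, P(jar B | data) = 0.54795, P(jar C | data) = 0, P(jar D | data) = 0.45205.
Averaging over the posterior, P(green next | data) = (3/8)(0.54795) + (0)(0.45205) = 0.20548.

0.205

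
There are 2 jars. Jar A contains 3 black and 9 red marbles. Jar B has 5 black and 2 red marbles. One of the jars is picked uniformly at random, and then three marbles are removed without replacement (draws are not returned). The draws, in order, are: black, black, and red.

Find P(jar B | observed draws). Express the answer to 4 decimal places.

0.8232

The likelihood of the observed sequence under each hypothesis: P(data | jar A) = (3/12)(2/11)(9/10) = 0.040909; P(data | jar B) = (5/7)(4/6)(2/5) = 0.19048.
Multiplying each by its prior: 1/2 · 0.040909 = 0.020455, 1/2 · 0.19048 = 0.095238; these sum to 0.11569.
So P(jar B | data) = (0.095238) / (0.11569) = 0.8232.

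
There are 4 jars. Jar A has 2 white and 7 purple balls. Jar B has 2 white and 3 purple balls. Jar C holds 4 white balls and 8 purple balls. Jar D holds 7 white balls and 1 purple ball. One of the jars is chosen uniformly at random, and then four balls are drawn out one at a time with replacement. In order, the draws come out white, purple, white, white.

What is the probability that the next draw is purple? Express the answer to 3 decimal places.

0.364

Under each hypothesis, the probability of the observed sequence is: P(data | jar A) = (2/9)(7/9)(2/9)(2/9) = 0.0085353; P(data | jar B) = (2/5)(3/5)(2/5)(2/5) = 0.0384; P(data | jar C) = (4/12)(8/12)(4/12)(4/12) = 0.024691; P(data | jar D) = (7/8)(1/8)(7/8)(7/8) = 0.08374.
Weighting by the prior gives 1/4 · 0.0085353 = 0.0021338, 1/4 · 0.0384 = 0.0096, 1/4 · 0.024691 = 0.0061728, 1/4 · 0.08374 = 0.020935; summing to 0.038842.
Normalising, the posterior is P(jar A | data) = 0.054936, P(jar B | data) = 0.24716, P(jar C | data) = 0.15892, P(jar D | data) = 0.53898.
Averaging over the posterior, P(purple next | data) = (7/9)(0.054936) + (3/5)(0.24716) + (2/3)(0.15892) + (1/8)(0.53898) = 0.36434.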